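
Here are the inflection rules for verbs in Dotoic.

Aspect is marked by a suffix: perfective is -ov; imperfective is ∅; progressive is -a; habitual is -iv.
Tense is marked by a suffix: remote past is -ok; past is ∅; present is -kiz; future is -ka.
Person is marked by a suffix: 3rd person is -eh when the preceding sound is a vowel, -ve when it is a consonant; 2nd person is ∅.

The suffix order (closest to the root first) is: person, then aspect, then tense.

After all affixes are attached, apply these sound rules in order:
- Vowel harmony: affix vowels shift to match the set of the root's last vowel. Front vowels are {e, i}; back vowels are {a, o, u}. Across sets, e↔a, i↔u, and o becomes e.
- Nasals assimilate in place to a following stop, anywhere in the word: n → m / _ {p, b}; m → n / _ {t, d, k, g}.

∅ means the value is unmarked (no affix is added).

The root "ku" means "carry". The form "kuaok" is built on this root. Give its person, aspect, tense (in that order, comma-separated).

2nd person, progressive, remote past

Segment: ku-a-ok.
person: ∅ → 2nd person.
aspect: -a → progressive.
tense: -ok → remote past.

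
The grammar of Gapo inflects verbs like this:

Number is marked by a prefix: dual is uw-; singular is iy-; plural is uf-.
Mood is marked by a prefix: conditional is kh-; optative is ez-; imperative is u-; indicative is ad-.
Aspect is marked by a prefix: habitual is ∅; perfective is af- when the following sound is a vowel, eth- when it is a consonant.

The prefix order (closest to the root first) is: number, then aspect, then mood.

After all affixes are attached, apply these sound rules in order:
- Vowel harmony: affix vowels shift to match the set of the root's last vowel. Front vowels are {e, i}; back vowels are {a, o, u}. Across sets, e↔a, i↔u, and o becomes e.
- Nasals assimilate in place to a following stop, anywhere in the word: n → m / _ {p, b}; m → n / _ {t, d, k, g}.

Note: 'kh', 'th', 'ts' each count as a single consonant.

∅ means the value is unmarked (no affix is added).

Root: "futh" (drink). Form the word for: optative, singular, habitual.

azuyfuth

Attach number singular iy- → iyfuth.
aspect = habitual: zero marking, form stays iyfuth.
Attach mood optative ez- → eziyfuth.
Apply vowel harmony: eziyfuth → azuyfuth.
Nasal assimilation: no change.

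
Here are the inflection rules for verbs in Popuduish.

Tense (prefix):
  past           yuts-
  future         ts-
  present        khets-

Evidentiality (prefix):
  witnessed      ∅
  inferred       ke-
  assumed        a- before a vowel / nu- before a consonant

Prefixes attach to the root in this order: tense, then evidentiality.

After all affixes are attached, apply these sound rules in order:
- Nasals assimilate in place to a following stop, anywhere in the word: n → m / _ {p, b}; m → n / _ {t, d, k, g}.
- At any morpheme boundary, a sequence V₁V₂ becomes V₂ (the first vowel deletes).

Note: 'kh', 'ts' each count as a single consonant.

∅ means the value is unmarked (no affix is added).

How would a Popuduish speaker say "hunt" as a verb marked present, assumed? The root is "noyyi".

Attach tense present khets- → khetsnoyyi.
Attach evidentiality assumed nu- (before consonant 'kh') → nukhetsnoyyi.
Nasal assimilation: no change.
Vowel deletion: no change.

nukhetsnoyyi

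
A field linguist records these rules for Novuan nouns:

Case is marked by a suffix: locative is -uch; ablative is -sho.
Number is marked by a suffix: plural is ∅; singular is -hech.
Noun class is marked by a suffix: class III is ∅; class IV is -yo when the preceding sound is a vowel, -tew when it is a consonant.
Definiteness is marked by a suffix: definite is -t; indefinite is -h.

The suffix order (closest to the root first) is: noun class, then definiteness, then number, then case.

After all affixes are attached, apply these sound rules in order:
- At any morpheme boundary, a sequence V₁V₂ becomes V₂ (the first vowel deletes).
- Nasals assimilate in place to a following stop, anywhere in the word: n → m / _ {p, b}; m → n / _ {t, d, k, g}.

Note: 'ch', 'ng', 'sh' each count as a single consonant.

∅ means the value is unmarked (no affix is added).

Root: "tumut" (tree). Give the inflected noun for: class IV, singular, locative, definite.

Attach noun class class IV -tew (after consonant 't') → tumuttew.
Attach definiteness definite -t → tumuttewt.
Attach number singular -hech → tumuttewthech.
Attach case locative -uch → tumuttewthechuch.
Vowel deletion: no change.
Nasal assimilation: no change.

tumuttewthechuch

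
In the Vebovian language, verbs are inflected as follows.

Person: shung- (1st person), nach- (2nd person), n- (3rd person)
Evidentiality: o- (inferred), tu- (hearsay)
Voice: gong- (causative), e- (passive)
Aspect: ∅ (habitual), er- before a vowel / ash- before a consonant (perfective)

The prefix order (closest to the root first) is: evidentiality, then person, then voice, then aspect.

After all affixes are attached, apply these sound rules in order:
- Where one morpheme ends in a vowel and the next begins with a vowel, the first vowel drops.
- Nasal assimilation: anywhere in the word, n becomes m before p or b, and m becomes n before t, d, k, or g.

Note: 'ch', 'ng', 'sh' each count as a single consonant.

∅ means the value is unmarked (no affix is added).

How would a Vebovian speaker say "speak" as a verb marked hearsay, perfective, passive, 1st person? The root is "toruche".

ereshungtutoruche

Attach evidentiality hearsay tu- → tutoruche.
Attach person 1st person shung- → shungtutoruche.
Attach voice passive e- → eshungtutoruche.
Attach aspect perfective er- (before vowel 'e') → ereshungtutoruche.
Vowel deletion: no change.
Nasal assimilation: no change.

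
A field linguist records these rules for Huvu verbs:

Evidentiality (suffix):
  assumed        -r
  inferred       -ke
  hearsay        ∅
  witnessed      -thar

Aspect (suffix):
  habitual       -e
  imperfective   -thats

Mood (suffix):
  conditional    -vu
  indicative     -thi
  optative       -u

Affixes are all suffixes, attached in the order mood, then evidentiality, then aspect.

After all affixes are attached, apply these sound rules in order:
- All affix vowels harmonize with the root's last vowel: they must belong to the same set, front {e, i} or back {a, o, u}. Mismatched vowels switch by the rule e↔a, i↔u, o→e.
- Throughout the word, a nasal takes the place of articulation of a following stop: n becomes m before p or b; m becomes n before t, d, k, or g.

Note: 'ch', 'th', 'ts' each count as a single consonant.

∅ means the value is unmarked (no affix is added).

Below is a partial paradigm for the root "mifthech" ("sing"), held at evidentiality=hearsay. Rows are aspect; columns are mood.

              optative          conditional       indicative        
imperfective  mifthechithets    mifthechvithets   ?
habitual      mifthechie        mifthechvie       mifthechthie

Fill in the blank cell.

mifthechthithets

Attach mood indicative -thi → mifthechthi.
evidentiality = hearsay: zero marking, form stays mifthechthi.
Attach aspect imperfective -thats → mifthechthithats.
Apply vowel harmony: mifthechthithats → mifthechthithets.
Nasal assimilation: no change.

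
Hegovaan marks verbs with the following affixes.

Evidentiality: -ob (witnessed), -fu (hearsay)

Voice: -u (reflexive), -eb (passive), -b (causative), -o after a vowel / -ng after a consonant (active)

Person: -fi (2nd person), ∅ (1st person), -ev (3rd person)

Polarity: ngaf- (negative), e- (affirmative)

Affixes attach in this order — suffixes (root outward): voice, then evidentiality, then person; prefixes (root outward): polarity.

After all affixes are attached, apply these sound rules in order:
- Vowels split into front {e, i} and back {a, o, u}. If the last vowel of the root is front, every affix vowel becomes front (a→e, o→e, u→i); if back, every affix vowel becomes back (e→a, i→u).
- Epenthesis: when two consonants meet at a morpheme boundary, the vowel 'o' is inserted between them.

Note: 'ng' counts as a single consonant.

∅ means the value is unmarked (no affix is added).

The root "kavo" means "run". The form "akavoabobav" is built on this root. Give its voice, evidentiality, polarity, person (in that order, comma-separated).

passive, witnessed, affirmative, 3rd person

Segment: e-kavo-eb-ob-ev.
voice: -eb → passive.
evidentiality: -ob → witnessed.
polarity: e- → affirmative.
person: -ev → 3rd person.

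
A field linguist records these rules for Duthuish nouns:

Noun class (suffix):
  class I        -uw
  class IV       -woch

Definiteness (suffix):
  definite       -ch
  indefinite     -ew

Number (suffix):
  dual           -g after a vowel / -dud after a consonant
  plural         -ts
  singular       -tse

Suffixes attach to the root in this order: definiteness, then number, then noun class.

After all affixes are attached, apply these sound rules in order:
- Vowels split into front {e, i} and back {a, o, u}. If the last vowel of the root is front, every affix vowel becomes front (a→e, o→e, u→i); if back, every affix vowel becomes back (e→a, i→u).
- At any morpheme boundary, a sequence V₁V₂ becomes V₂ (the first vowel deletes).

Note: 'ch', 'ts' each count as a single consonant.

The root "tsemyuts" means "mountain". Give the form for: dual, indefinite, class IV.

tsemyutsawdudwoch

Attach definiteness indefinite -ew → tsemyutsew.
Attach number dual -dud (after consonant 'w') → tsemyutsewdud.
Attach noun class class IV -woch → tsemyutsewdudwoch.
Apply vowel harmony: tsemyutsewdudwoch → tsemyutsawdudwoch.
Vowel deletion: no change.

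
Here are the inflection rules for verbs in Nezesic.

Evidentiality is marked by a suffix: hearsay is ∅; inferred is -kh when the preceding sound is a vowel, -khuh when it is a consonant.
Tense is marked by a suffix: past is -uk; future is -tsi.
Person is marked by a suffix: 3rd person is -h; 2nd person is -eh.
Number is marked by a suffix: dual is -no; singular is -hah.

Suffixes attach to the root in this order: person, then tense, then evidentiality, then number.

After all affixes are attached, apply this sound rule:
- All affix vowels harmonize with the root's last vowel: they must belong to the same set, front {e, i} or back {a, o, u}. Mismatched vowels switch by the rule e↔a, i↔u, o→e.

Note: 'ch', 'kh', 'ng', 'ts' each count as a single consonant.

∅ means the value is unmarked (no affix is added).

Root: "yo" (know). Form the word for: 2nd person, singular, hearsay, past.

yoahukhah

Attach person 2nd person -eh → yoeh.
Attach tense past -uk → yoehuk.
evidentiality = hearsay: zero marking, form stays yoehuk.
Attach number singular -hah → yoehukhah.
Apply vowel harmony: yoehukhah → yoahukhah.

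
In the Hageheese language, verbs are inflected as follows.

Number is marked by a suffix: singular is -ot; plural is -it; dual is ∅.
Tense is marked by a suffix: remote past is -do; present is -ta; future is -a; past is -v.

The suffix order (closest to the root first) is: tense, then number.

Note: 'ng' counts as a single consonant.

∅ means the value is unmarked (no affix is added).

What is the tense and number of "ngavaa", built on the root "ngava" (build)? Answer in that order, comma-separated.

Segment: ngava-a.
tense: -a → future.
number: ∅ → dual.

future, dual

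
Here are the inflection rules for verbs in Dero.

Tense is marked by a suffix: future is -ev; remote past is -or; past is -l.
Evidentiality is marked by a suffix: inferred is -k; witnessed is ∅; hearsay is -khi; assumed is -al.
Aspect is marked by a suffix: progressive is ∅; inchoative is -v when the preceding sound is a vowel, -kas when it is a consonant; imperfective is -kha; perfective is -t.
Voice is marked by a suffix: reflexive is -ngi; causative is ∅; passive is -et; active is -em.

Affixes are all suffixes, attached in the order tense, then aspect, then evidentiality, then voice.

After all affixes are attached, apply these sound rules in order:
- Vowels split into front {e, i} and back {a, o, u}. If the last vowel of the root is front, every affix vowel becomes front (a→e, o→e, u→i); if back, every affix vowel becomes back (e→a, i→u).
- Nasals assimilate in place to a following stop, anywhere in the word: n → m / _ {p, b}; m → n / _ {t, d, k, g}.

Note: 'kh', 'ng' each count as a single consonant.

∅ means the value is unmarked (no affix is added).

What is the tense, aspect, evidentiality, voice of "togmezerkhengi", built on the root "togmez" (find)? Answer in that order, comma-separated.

remote past, imperfective, witnessed, reflexive

Segment: togmez-or-kha-ngi.
tense: -or → remote past.
aspect: -kha → imperfective.
evidentiality: ∅ → witnessed.
voice: -ngi → reflexive.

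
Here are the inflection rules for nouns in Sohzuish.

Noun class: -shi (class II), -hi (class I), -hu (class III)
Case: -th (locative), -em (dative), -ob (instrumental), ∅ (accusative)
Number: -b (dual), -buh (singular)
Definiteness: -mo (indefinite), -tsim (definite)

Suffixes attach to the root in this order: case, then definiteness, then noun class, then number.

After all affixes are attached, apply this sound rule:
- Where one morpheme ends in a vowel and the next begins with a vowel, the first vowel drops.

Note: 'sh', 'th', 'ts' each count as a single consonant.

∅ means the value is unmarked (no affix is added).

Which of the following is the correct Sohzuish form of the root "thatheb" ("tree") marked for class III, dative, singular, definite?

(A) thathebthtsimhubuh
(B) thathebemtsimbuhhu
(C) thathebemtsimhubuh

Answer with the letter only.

C

Attach case dative -em → thathebem.
Attach definiteness definite -tsim → thathebemtsim.
Attach noun class class III -hu → thathebemtsimhu.
Attach number singular -buh → thathebemtsimhubuh.
Vowel deletion: no change.
So the correct form is thathebemtsimhubuh, option (C).
(B) thathebemtsimbuhhu is wrong: it has the affixes in the wrong order.
(A) thathebthtsimhubuh is wrong: it uses locative instead of dative for case.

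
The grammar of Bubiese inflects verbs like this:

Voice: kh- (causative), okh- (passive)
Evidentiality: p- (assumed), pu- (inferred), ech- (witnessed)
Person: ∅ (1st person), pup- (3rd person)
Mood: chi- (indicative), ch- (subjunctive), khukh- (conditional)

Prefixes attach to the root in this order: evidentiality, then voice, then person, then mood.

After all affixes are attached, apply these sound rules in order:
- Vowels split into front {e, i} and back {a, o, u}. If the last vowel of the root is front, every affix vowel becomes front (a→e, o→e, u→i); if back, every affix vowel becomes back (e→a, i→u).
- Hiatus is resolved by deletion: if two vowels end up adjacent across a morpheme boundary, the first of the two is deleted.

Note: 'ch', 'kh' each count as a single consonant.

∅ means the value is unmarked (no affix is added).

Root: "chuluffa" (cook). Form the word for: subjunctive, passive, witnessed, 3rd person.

chpupokhachchuluffa

Attach evidentiality witnessed ech- → echchuluffa.
Attach voice passive okh- → okhechchuluffa.
Attach person 3rd person pup- → pupokhechchuluffa.
Attach mood subjunctive ch- → chpupokhechchuluffa.
Apply vowel harmony: chpupokhechchuluffa → chpupokhachchuluffa.
Vowel deletion: no change.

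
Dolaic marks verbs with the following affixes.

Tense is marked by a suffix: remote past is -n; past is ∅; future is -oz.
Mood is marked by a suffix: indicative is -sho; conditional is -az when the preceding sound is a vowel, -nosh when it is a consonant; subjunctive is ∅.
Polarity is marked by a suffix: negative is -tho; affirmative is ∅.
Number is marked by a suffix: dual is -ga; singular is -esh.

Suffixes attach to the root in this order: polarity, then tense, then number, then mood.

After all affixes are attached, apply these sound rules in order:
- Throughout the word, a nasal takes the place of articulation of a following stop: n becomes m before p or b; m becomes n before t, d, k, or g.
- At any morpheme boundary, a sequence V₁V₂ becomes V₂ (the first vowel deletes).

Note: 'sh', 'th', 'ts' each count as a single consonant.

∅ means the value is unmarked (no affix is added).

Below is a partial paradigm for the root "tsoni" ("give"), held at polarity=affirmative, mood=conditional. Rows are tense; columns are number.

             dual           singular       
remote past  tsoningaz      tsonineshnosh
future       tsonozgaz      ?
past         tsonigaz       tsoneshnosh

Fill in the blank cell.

polarity = affirmative: zero marking, form stays tsoni.
Attach tense future -oz → tsonioz.
Attach number singular -esh → tsoniozesh.
Attach mood conditional -nosh (after consonant 'sh') → tsoniozeshnosh.
Nasal assimilation: no change.
Apply vowel deletion: tsoniozeshnosh → tsonozeshnosh.

tsonozeshnosh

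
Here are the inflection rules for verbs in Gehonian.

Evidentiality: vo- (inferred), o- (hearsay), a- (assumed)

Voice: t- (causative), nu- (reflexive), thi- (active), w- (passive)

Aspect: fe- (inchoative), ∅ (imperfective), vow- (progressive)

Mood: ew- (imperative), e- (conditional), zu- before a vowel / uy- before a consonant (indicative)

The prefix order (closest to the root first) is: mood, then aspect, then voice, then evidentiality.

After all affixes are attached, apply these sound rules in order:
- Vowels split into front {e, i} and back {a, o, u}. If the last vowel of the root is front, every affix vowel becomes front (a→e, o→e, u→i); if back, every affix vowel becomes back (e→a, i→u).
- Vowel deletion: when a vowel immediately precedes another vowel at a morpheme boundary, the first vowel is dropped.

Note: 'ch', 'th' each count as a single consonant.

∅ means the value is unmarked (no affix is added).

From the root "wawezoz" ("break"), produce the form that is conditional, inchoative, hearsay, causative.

Attach mood conditional e- → ewawezoz.
Attach aspect inchoative fe- → feewawezoz.
Attach voice causative t- → tfeewawezoz.
Attach evidentiality hearsay o- → otfeewawezoz.
Apply vowel harmony: otfeewawezoz → otfaawawezoz.
Apply vowel deletion: otfaawawezoz → otfawawezoz.

otfawawezoz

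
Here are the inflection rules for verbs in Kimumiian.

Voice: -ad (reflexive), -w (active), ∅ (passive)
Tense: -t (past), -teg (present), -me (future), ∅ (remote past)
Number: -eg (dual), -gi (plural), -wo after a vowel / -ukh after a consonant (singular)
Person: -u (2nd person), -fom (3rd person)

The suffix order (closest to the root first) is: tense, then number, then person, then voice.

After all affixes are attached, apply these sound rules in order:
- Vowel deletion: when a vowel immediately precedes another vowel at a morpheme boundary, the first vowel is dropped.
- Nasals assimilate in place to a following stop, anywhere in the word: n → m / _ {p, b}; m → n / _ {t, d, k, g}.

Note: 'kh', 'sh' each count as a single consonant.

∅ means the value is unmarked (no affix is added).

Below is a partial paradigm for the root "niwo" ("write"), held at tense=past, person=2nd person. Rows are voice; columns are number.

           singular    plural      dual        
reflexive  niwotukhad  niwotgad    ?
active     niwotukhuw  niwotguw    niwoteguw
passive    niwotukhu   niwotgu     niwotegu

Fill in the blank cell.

Attach tense past -t → niwot.
Attach number dual -eg → niwoteg.
Attach person 2nd person -u → niwotegu.
Attach voice reflexive -ad → niwoteguad.
Apply vowel deletion: niwoteguad → niwotegad.
Nasal assimilation: no change.

niwotegad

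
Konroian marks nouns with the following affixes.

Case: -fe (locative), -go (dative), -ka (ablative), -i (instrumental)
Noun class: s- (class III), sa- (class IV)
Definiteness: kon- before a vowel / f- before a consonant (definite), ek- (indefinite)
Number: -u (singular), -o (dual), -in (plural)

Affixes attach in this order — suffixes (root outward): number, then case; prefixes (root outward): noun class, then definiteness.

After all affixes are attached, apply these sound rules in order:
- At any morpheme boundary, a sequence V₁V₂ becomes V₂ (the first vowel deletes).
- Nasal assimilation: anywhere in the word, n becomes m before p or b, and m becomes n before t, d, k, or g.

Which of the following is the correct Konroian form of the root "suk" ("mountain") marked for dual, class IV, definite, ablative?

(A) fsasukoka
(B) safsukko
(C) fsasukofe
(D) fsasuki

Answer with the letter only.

Attach number dual -o → suko.
Attach noun class class IV sa- → sasuko.
Attach case ablative -ka → sasukoka.
Attach definiteness definite f- (before consonant 's') → fsasukoka.
Vowel deletion: no change.
Nasal assimilation: no change.
So the correct form is fsasukoka, option (A).
(D) fsasuki is wrong: it uses instrumental instead of ablative for case.
(B) safsukko is wrong: it has the affixes in the wrong order.
(C) fsasukofe is wrong: it uses locative instead of ablative for case.

A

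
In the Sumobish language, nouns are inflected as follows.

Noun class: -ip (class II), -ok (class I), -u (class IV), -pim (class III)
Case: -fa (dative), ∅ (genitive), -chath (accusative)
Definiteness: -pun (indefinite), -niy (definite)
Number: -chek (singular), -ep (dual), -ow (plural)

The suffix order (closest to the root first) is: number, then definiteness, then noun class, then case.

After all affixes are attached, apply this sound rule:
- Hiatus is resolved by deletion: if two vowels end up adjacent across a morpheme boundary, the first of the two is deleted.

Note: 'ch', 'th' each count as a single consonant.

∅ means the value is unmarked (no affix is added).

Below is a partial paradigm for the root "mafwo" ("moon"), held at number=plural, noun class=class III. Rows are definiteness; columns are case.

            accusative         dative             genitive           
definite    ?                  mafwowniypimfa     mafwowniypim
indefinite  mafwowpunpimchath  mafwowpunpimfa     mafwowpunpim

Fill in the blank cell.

mafwowniypimchath

Attach number plural -ow → mafwoow.
Attach definiteness definite -niy → mafwoowniy.
Attach noun class class III -pim → mafwoowniypim.
Attach case accusative -chath → mafwoowniypimchath.
Apply vowel deletion: mafwoowniypimchath → mafwowniypimchath.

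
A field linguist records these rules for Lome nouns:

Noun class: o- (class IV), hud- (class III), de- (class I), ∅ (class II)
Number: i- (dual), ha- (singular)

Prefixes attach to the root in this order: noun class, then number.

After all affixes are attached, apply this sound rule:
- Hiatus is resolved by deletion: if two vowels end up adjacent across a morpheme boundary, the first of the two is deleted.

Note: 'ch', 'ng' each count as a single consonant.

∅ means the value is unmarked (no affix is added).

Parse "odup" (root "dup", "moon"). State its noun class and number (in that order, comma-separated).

class IV, dual

Segment: i-o-dup.
noun class: o- → class IV.
number: i- → dual.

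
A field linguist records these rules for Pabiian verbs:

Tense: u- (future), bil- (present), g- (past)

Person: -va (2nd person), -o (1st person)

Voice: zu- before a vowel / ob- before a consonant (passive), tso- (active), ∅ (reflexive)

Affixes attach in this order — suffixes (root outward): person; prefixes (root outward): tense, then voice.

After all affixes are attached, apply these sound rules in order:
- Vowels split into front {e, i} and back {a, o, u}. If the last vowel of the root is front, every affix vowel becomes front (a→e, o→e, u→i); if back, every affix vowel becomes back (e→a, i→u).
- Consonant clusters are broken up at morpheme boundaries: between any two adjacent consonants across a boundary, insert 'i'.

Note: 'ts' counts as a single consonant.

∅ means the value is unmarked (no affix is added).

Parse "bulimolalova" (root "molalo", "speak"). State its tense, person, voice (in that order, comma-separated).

Segment: bil-molalo-va.
tense: bil- → present.
person: -va → 2nd person.
voice: ∅ → reflexive.

present, 2nd person, reflexive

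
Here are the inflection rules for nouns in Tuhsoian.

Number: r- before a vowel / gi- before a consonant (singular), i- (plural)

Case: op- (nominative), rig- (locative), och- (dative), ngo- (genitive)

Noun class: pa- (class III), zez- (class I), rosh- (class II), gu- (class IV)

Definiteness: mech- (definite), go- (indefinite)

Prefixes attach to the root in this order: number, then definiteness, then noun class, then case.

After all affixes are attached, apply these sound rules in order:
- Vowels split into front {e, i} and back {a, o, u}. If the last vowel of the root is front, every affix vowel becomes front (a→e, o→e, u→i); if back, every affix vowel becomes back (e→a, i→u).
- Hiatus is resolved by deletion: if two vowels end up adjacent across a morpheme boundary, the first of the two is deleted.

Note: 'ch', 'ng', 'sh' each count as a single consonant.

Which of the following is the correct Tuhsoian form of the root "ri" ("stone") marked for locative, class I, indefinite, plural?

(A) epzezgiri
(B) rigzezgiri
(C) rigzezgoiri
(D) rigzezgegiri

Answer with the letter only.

Attach number plural i- → iri.
Attach definiteness indefinite go- → goiri.
Attach noun class class I zez- → zezgoiri.
Attach case locative rig- → rigzezgoiri.
Apply vowel harmony: rigzezgoiri → rigzezgeiri.
Apply vowel deletion: rigzezgeiri → rigzezgiri.
So the correct form is rigzezgiri, option (B).
(A) epzezgiri is wrong: it uses nominative instead of locative for case.
(C) rigzezgoiri is wrong: it fails to apply the sound rule(s).
(D) rigzezgegiri is wrong: it uses singular instead of plural for number.

B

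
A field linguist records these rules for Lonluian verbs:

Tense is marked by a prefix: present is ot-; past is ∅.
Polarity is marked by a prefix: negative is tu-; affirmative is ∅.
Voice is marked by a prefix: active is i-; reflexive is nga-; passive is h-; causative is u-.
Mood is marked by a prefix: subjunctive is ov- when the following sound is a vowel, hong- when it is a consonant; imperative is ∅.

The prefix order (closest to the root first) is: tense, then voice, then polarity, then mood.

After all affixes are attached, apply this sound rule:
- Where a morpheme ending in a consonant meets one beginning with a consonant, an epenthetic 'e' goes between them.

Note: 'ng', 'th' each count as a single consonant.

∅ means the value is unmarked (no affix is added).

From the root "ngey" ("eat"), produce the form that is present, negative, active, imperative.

Attach tense present ot- → otngey.
Attach voice active i- → iotngey.
Attach polarity negative tu- → tuiotngey.
mood = imperative: zero marking, form stays tuiotngey.
Apply epenthesis: tuiotngey → tuiotengey.

tuiotengey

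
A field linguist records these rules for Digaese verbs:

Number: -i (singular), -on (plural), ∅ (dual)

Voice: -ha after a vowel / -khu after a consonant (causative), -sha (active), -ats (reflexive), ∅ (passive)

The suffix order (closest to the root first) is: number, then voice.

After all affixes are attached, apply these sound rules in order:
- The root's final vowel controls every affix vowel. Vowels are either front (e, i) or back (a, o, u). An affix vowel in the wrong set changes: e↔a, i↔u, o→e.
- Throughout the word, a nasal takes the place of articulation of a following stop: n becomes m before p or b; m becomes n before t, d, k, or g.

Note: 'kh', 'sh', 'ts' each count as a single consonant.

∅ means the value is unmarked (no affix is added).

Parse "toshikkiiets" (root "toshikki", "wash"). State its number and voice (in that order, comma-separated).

singular, reflexive

Segment: toshikki-i-ats.
number: -i → singular.
voice: -ats → reflexive.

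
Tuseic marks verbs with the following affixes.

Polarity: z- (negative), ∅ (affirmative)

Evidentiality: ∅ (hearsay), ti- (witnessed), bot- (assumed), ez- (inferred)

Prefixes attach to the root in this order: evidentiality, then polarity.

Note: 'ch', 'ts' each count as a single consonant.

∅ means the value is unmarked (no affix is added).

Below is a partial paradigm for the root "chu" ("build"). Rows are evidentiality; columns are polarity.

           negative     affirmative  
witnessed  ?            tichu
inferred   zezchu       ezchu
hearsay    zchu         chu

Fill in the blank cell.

Attach evidentiality witnessed ti- → tichu.
Attach polarity negative z- → ztichu.

ztichu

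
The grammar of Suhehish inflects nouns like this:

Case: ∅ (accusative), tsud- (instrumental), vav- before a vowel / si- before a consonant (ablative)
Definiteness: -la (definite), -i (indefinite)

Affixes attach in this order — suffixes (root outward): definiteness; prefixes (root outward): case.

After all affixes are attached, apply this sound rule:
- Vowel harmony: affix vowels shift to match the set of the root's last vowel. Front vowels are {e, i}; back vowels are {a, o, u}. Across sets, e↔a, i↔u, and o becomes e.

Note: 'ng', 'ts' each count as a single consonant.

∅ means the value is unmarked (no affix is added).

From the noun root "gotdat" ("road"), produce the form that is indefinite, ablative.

sugotdatu

Attach case ablative si- (before consonant 'g') → sigotdat.
Attach definiteness indefinite -i → sigotdati.
Apply vowel harmony: sigotdati → sugotdatu.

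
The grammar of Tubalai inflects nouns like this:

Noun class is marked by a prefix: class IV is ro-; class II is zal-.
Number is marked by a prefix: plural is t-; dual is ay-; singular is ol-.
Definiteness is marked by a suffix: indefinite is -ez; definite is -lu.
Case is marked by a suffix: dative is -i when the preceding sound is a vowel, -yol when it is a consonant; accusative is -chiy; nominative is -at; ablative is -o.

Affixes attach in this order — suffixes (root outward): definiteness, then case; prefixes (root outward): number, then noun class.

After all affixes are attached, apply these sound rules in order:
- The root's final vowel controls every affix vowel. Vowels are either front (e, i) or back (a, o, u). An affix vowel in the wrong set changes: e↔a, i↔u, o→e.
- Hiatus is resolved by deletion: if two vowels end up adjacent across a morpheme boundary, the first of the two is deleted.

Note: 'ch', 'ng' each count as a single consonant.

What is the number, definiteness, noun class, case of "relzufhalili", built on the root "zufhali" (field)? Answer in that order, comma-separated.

Segment: ro-ol-zufhali-lu-i.
number: ol- → singular.
definiteness: -lu → definite.
noun class: ro- → class IV.
case: -i/yol → dative.

singular, definite, class IV, dative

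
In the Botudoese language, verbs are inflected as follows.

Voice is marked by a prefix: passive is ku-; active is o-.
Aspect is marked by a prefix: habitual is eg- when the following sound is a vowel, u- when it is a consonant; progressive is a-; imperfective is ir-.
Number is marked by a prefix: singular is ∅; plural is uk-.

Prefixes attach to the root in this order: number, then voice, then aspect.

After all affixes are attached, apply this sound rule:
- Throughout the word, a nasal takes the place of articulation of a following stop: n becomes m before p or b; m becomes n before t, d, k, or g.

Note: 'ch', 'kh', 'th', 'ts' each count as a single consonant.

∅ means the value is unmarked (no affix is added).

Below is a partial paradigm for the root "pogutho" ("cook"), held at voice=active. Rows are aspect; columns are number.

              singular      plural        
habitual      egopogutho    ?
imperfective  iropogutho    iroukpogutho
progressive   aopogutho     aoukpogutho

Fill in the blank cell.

egoukpogutho

Attach number plural uk- → ukpogutho.
Attach voice active o- → oukpogutho.
Attach aspect habitual eg- (before vowel 'o') → egoukpogutho.
Nasal assimilation: no change.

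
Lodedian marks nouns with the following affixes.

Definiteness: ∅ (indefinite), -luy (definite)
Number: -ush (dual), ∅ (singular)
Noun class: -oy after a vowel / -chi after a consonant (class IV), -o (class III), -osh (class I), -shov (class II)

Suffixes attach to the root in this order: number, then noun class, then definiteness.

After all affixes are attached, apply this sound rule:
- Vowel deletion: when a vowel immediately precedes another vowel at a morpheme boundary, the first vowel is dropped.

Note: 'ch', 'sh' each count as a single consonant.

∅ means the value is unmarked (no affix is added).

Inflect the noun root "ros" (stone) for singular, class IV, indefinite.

number = singular: zero marking, form stays ros.
Attach noun class class IV -chi (after consonant 's') → roschi.
definiteness = indefinite: zero marking, form stays roschi.
Vowel deletion: no change.

roschi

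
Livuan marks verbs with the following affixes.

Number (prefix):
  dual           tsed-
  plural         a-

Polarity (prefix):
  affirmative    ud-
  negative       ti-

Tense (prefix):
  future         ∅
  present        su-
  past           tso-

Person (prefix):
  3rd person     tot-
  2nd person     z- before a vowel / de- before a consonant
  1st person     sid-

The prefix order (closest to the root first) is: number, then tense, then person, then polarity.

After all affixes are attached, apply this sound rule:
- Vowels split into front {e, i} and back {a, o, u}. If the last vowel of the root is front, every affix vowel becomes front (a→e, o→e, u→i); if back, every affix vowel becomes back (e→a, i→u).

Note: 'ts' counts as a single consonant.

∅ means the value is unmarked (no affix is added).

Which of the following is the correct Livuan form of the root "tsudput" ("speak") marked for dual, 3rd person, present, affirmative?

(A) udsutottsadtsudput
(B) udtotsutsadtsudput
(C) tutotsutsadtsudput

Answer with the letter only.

Attach number dual tsed- → tsedtsudput.
Attach tense present su- → sutsedtsudput.
Attach person 3rd person tot- → totsutsedtsudput.
Attach polarity affirmative ud- → udtotsutsedtsudput.
Apply vowel harmony: udtotsutsedtsudput → udtotsutsadtsudput.
So the correct form is udtotsutsadtsudput, option (B).
(C) tutotsutsadtsudput is wrong: it uses negative instead of affirmative for polarity.
(A) udsutottsadtsudput is wrong: it has the affixes in the wrong order.

B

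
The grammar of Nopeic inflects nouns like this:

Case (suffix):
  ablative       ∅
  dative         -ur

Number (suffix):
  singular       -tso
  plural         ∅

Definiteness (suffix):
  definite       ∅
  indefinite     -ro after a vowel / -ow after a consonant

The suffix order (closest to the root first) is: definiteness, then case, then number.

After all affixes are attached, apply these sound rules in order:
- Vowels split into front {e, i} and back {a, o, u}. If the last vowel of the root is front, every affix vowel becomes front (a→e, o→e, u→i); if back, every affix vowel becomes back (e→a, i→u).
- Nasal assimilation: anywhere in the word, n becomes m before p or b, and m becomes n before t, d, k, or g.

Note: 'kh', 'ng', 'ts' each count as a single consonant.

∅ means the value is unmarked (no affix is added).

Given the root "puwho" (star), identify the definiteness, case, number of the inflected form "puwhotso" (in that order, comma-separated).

definite, ablative, singular

Segment: puwho-tso.
definiteness: ∅ → definite.
case: ∅ → ablative.
number: -tso → singular.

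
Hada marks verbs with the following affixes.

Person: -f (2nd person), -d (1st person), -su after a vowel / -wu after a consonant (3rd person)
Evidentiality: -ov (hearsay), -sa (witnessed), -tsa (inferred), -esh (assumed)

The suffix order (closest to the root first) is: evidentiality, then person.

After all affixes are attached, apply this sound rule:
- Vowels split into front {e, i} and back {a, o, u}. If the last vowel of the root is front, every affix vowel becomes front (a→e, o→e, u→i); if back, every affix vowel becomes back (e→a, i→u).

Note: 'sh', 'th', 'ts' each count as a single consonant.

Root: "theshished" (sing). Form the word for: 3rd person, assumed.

theshishedeshwi

Attach evidentiality assumed -esh → theshishedesh.
Attach person 3rd person -wu (after consonant 'sh') → theshishedeshwu.
Apply vowel harmony: theshishedeshwu → theshishedeshwi.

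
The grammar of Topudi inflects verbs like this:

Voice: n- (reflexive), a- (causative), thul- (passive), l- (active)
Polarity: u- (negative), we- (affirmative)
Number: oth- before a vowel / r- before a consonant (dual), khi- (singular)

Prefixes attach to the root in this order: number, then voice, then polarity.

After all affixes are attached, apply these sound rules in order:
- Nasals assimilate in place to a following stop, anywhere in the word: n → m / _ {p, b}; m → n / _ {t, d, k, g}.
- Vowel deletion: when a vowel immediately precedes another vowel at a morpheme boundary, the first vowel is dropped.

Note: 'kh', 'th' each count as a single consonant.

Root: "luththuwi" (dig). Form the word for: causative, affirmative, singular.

Attach number singular khi- → khiluththuwi.
Attach voice causative a- → akhiluththuwi.
Attach polarity affirmative we- → weakhiluththuwi.
Nasal assimilation: no change.
Apply vowel deletion: weakhiluththuwi → wakhiluththuwi.

wakhiluththuwi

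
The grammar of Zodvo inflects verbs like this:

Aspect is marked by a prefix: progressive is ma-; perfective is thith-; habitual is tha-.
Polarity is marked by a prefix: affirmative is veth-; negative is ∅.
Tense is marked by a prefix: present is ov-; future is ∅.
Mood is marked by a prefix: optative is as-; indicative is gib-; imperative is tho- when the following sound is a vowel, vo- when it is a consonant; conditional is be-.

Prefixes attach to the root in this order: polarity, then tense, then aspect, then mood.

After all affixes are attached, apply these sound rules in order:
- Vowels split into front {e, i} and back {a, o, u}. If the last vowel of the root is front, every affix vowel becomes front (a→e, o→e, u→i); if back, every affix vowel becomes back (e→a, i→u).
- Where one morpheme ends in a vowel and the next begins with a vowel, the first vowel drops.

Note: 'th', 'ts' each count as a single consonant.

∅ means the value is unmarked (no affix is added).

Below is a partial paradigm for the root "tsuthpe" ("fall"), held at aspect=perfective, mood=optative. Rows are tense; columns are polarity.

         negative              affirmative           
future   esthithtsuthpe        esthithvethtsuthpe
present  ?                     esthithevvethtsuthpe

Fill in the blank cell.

polarity = negative: zero marking, form stays tsuthpe.
Attach tense present ov- → ovtsuthpe.
Attach aspect perfective thith- → thithovtsuthpe.
Attach mood optative as- → asthithovtsuthpe.
Apply vowel harmony: asthithovtsuthpe → esthithevtsuthpe.
Vowel deletion: no change.

esthithevtsuthpe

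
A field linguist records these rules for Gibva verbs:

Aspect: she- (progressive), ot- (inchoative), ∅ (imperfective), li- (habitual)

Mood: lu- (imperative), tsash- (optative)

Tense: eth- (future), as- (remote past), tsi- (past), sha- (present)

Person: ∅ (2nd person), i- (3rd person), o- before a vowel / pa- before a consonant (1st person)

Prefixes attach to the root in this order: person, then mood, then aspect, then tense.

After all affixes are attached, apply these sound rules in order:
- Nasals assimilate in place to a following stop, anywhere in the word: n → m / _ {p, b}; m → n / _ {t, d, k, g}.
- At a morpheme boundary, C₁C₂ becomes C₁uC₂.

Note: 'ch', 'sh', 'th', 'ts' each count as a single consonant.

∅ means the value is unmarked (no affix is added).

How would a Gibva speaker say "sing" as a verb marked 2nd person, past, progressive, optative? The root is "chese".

tsishetsashuchese

person = 2nd person: zero marking, form stays chese.
Attach mood optative tsash- → tsashchese.
Attach aspect progressive she- → shetsashchese.
Attach tense past tsi- → tsishetsashchese.
Nasal assimilation: no change.
Apply epenthesis: tsishetsashchese → tsishetsashuchese.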